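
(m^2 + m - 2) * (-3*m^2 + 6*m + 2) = -3*m^4 + 3*m^3 + 14*m^2 - 10*m - 4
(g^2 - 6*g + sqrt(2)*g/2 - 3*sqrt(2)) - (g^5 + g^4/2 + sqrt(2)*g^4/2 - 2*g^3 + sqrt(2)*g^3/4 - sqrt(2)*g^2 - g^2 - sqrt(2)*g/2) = -g^5 - sqrt(2)*g^4/2 - g^4/2 - sqrt(2)*g^3/4 + 2*g^3 + sqrt(2)*g^2 + 2*g^2 - 6*g + sqrt(2)*g - 3*sqrt(2)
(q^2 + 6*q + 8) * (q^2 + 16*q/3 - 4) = q^4 + 34*q^3/3 + 36*q^2 + 56*q/3 - 32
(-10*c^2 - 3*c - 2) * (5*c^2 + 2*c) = -50*c^4 - 35*c^3 - 16*c^2 - 4*c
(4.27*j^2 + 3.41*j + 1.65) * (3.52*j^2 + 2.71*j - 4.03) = 15.0304*j^4 + 23.5749*j^3 - 2.159*j^2 - 9.2708*j - 6.6495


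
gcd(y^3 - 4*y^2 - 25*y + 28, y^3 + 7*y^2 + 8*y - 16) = y^2 + 3*y - 4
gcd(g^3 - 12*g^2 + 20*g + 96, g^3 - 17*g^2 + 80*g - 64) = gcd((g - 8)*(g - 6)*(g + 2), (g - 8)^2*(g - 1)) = g - 8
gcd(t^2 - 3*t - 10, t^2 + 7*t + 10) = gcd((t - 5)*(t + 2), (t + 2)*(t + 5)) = t + 2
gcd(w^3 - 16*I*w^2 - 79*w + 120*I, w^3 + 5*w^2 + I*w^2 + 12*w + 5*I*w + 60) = w - 3*I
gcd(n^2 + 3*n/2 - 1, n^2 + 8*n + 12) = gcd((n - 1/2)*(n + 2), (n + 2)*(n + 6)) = n + 2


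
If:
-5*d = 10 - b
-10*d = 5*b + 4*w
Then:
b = 20/7 - 4*w/7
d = -4*w/35 - 10/7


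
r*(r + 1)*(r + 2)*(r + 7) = r^4 + 10*r^3 + 23*r^2 + 14*r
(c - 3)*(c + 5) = c^2 + 2*c - 15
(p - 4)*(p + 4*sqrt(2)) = p^2 - 4*p + 4*sqrt(2)*p - 16*sqrt(2)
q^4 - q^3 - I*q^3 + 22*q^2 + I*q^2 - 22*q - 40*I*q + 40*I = (q - 1)*(q - 4*I)*(q - 2*I)*(q + 5*I)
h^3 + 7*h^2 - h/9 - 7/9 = (h - 1/3)*(h + 1/3)*(h + 7)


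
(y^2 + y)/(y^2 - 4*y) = (y + 1)/(y - 4)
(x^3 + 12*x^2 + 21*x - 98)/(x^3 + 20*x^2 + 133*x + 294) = (x - 2)/(x + 6)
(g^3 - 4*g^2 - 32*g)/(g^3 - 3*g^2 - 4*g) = (-g^2 + 4*g + 32)/(-g^2 + 3*g + 4)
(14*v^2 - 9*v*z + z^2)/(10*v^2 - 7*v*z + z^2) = (-7*v + z)/(-5*v + z)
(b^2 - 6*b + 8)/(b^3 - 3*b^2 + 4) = (b - 4)/(b^2 - b - 2)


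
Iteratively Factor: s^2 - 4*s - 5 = (s + 1)*(s - 5)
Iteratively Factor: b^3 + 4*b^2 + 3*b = (b + 3)*(b^2 + b) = b*(b + 3)*(b + 1)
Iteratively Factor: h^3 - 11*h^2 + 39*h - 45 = (h - 3)*(h^2 - 8*h + 15) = (h - 3)^2*(h - 5)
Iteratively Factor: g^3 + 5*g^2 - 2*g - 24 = (g - 2)*(g^2 + 7*g + 12) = (g - 2)*(g + 4)*(g + 3)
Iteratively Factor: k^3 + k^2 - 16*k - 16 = (k - 4)*(k^2 + 5*k + 4) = (k - 4)*(k + 4)*(k + 1)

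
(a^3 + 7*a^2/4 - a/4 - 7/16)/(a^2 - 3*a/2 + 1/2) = (8*a^2 + 18*a + 7)/(8*(a - 1))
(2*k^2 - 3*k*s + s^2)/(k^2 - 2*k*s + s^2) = (-2*k + s)/(-k + s)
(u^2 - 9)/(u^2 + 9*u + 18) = (u - 3)/(u + 6)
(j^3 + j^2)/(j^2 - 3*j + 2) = j^2*(j + 1)/(j^2 - 3*j + 2)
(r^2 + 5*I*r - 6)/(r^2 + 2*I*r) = (r + 3*I)/r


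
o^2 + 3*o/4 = o*(o + 3/4)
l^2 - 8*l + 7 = (l - 7)*(l - 1)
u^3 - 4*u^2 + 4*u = u*(u - 2)^2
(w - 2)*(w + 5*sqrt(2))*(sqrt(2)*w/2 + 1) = sqrt(2)*w^3/2 - sqrt(2)*w^2 + 6*w^2 - 12*w + 5*sqrt(2)*w - 10*sqrt(2)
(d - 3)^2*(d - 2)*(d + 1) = d^4 - 7*d^3 + 13*d^2 + 3*d - 18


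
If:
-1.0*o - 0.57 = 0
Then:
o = -0.57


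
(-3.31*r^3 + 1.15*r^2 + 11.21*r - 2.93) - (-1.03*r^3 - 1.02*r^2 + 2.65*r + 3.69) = -2.28*r^3 + 2.17*r^2 + 8.56*r - 6.62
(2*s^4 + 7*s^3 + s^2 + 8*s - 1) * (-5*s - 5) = -10*s^5 - 45*s^4 - 40*s^3 - 45*s^2 - 35*s + 5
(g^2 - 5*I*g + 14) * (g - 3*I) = g^3 - 8*I*g^2 - g - 42*I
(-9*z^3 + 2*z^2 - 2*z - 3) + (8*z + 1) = -9*z^3 + 2*z^2 + 6*z - 2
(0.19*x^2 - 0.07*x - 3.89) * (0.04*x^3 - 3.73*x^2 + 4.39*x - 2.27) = 0.0076*x^5 - 0.7115*x^4 + 0.9396*x^3 + 13.7711*x^2 - 16.9182*x + 8.8303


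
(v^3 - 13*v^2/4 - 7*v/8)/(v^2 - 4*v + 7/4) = v*(4*v + 1)/(2*(2*v - 1))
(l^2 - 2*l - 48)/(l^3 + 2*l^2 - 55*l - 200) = (l + 6)/(l^2 + 10*l + 25)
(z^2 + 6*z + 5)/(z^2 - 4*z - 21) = (z^2 + 6*z + 5)/(z^2 - 4*z - 21)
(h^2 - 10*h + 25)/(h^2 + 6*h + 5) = (h^2 - 10*h + 25)/(h^2 + 6*h + 5)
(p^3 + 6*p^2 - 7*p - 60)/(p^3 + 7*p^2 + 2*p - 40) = (p - 3)/(p - 2)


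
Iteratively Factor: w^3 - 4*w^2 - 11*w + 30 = (w - 2)*(w^2 - 2*w - 15) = (w - 5)*(w - 2)*(w + 3)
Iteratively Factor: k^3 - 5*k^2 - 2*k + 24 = (k + 2)*(k^2 - 7*k + 12) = (k - 3)*(k + 2)*(k - 4)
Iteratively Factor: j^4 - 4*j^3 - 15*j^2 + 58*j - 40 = (j - 1)*(j^3 - 3*j^2 - 18*j + 40) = (j - 1)*(j + 4)*(j^2 - 7*j + 10) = (j - 5)*(j - 1)*(j + 4)*(j - 2)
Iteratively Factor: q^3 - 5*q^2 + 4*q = (q)*(q^2 - 5*q + 4) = q*(q - 1)*(q - 4)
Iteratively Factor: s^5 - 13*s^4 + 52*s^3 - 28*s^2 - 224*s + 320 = (s + 2)*(s^4 - 15*s^3 + 82*s^2 - 192*s + 160) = (s - 4)*(s + 2)*(s^3 - 11*s^2 + 38*s - 40) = (s - 4)*(s - 2)*(s + 2)*(s^2 - 9*s + 20) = (s - 4)^2*(s - 2)*(s + 2)*(s - 5)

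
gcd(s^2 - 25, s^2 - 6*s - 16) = 1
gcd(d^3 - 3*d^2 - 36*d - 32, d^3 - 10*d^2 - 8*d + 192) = d^2 - 4*d - 32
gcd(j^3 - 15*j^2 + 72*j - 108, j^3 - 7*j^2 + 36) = j^2 - 9*j + 18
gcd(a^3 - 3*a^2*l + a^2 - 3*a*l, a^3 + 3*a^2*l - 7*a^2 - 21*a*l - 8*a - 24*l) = a + 1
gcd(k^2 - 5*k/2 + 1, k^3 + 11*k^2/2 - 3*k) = k - 1/2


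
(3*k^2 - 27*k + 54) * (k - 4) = 3*k^3 - 39*k^2 + 162*k - 216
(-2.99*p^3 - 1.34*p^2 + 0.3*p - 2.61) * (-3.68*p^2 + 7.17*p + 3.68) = 11.0032*p^5 - 16.5071*p^4 - 21.715*p^3 + 6.8246*p^2 - 17.6097*p - 9.6048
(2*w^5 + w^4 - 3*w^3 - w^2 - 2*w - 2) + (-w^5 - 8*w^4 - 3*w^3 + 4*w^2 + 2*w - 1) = w^5 - 7*w^4 - 6*w^3 + 3*w^2 - 3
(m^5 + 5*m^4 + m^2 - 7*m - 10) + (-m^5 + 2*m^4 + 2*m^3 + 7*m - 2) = 7*m^4 + 2*m^3 + m^2 - 12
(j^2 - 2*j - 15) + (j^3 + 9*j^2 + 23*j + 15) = j^3 + 10*j^2 + 21*j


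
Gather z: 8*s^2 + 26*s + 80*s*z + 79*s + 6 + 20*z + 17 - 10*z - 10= 8*s^2 + 105*s + z*(80*s + 10) + 13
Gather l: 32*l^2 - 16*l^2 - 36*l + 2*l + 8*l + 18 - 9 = 16*l^2 - 26*l + 9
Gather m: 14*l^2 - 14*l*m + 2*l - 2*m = 14*l^2 + 2*l + m*(-14*l - 2)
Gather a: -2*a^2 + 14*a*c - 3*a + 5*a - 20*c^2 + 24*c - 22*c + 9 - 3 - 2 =-2*a^2 + a*(14*c + 2) - 20*c^2 + 2*c + 4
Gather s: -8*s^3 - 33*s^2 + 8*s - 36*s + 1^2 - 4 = -8*s^3 - 33*s^2 - 28*s - 3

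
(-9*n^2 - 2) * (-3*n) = 27*n^3 + 6*n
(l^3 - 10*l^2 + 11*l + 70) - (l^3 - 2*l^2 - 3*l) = -8*l^2 + 14*l + 70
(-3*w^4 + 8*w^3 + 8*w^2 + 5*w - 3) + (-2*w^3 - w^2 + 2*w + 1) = -3*w^4 + 6*w^3 + 7*w^2 + 7*w - 2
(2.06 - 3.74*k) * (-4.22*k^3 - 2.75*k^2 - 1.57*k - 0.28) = 15.7828*k^4 + 1.5918*k^3 + 0.2068*k^2 - 2.187*k - 0.5768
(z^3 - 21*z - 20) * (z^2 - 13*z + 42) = z^5 - 13*z^4 + 21*z^3 + 253*z^2 - 622*z - 840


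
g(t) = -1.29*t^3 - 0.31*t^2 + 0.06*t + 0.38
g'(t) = -3.87*t^2 - 0.62*t + 0.06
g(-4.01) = 78.34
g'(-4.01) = -59.68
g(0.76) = -0.32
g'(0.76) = -2.65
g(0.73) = -0.24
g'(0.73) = -2.45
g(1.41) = -3.77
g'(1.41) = -8.51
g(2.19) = -14.52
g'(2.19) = -19.86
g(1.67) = -6.39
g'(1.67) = -11.77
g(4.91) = -159.50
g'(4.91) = -96.28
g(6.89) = -435.86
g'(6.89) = -187.93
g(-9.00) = 915.14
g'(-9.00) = -307.83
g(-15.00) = 4283.48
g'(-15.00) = -861.39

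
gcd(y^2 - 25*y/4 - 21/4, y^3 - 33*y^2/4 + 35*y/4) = y - 7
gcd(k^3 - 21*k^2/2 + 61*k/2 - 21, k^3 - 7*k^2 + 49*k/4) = k - 7/2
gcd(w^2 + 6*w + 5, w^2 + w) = w + 1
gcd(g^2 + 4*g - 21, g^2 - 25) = 1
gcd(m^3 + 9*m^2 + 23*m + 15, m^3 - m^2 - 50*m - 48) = m + 1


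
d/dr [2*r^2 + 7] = 4*r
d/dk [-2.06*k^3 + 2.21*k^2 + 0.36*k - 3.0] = -6.18*k^2 + 4.42*k + 0.36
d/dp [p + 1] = 1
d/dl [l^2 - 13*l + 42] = 2*l - 13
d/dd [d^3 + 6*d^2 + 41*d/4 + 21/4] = 3*d^2 + 12*d + 41/4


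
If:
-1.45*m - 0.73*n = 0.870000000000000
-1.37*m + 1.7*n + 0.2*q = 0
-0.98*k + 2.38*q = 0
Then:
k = 2.42857142857143*q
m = 0.0421344261348879*q - 0.426827508585611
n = -0.0836916683501198*q - 0.343972756918992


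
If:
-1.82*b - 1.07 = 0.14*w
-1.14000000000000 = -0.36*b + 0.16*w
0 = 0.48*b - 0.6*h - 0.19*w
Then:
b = -0.03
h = 2.25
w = -7.20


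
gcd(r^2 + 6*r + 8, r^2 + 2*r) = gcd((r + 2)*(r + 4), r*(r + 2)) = r + 2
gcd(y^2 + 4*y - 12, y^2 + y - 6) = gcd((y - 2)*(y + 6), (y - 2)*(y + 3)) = y - 2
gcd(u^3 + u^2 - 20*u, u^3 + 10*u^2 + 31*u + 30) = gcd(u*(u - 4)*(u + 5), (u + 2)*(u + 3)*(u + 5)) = u + 5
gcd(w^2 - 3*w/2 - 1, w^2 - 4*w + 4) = w - 2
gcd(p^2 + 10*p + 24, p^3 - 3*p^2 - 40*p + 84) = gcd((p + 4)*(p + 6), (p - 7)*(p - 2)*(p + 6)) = p + 6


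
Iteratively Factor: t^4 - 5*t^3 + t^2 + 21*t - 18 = (t - 3)*(t^3 - 2*t^2 - 5*t + 6) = (t - 3)*(t - 1)*(t^2 - t - 6) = (t - 3)*(t - 1)*(t + 2)*(t - 3)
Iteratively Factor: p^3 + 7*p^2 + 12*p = (p + 3)*(p^2 + 4*p) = (p + 3)*(p + 4)*(p)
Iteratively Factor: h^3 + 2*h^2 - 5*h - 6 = (h + 3)*(h^2 - h - 2) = (h + 1)*(h + 3)*(h - 2)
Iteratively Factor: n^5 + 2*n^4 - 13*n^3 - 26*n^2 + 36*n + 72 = (n - 3)*(n^4 + 5*n^3 + 2*n^2 - 20*n - 24) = (n - 3)*(n - 2)*(n^3 + 7*n^2 + 16*n + 12) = (n - 3)*(n - 2)*(n + 2)*(n^2 + 5*n + 6) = (n - 3)*(n - 2)*(n + 2)^2*(n + 3)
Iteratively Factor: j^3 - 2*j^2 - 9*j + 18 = (j - 2)*(j^2 - 9) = (j - 3)*(j - 2)*(j + 3)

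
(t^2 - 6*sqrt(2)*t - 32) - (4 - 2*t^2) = 3*t^2 - 6*sqrt(2)*t - 36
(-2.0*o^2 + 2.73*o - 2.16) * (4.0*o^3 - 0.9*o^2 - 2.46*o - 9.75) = -8.0*o^5 + 12.72*o^4 - 6.177*o^3 + 14.7282*o^2 - 21.3039*o + 21.06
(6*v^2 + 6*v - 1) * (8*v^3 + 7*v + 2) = 48*v^5 + 48*v^4 + 34*v^3 + 54*v^2 + 5*v - 2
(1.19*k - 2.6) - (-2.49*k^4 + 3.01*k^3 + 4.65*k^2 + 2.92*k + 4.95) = 2.49*k^4 - 3.01*k^3 - 4.65*k^2 - 1.73*k - 7.55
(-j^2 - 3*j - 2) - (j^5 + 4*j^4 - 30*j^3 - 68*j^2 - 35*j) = -j^5 - 4*j^4 + 30*j^3 + 67*j^2 + 32*j - 2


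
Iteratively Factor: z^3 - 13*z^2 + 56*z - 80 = (z - 4)*(z^2 - 9*z + 20) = (z - 5)*(z - 4)*(z - 4)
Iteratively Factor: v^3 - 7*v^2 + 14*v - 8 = (v - 4)*(v^2 - 3*v + 2) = (v - 4)*(v - 1)*(v - 2)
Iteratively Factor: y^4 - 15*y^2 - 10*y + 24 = (y - 4)*(y^3 + 4*y^2 + y - 6) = (y - 4)*(y - 1)*(y^2 + 5*y + 6) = (y - 4)*(y - 1)*(y + 3)*(y + 2)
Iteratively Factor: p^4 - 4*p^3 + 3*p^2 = (p - 1)*(p^3 - 3*p^2) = p*(p - 1)*(p^2 - 3*p) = p^2*(p - 1)*(p - 3)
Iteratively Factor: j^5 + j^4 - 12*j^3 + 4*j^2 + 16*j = (j)*(j^4 + j^3 - 12*j^2 + 4*j + 16) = j*(j - 2)*(j^3 + 3*j^2 - 6*j - 8) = j*(j - 2)*(j + 4)*(j^2 - j - 2) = j*(j - 2)*(j + 1)*(j + 4)*(j - 2)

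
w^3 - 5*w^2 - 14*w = w*(w - 7)*(w + 2)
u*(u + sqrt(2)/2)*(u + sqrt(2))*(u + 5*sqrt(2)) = u^4 + 13*sqrt(2)*u^3/2 + 16*u^2 + 5*sqrt(2)*u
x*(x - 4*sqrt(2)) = x^2 - 4*sqrt(2)*x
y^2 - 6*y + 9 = (y - 3)^2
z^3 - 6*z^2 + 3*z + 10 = (z - 5)*(z - 2)*(z + 1)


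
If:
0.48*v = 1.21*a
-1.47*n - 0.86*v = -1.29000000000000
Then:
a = 0.396694214876033*v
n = 0.877551020408163 - 0.585034013605442*v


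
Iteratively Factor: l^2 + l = (l)*(l + 1)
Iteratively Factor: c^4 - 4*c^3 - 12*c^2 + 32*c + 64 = (c + 2)*(c^3 - 6*c^2 + 32) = (c + 2)^2*(c^2 - 8*c + 16) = (c - 4)*(c + 2)^2*(c - 4)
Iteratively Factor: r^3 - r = (r - 1)*(r^2 + r) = r*(r - 1)*(r + 1)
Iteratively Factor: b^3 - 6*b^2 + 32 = (b + 2)*(b^2 - 8*b + 16) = (b - 4)*(b + 2)*(b - 4)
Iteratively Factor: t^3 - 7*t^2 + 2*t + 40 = (t - 5)*(t^2 - 2*t - 8) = (t - 5)*(t + 2)*(t - 4)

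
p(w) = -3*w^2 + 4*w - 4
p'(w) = 4 - 6*w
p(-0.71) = -8.35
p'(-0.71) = 8.26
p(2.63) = -14.23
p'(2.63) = -11.78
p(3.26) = -22.84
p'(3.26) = -15.56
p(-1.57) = -17.67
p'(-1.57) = 13.42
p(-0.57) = -7.25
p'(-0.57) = 7.42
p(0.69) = -2.67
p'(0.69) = -0.14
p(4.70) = -51.47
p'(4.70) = -24.20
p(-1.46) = -16.23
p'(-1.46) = 12.76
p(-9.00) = -283.00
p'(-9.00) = 58.00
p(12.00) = -388.00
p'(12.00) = -68.00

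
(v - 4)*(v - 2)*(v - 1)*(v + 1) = v^4 - 6*v^3 + 7*v^2 + 6*v - 8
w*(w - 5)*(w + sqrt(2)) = w^3 - 5*w^2 + sqrt(2)*w^2 - 5*sqrt(2)*w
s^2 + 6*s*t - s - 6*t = (s - 1)*(s + 6*t)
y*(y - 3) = y^2 - 3*y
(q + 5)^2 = q^2 + 10*q + 25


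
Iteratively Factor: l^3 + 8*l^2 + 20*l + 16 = (l + 2)*(l^2 + 6*l + 8) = (l + 2)*(l + 4)*(l + 2)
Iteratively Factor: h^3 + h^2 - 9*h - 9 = (h - 3)*(h^2 + 4*h + 3) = (h - 3)*(h + 3)*(h + 1)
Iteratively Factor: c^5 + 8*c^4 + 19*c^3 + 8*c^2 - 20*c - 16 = (c - 1)*(c^4 + 9*c^3 + 28*c^2 + 36*c + 16) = (c - 1)*(c + 4)*(c^3 + 5*c^2 + 8*c + 4) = (c - 1)*(c + 2)*(c + 4)*(c^2 + 3*c + 2) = (c - 1)*(c + 2)^2*(c + 4)*(c + 1)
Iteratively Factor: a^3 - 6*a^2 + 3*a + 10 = (a - 2)*(a^2 - 4*a - 5) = (a - 5)*(a - 2)*(a + 1)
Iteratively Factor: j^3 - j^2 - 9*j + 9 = (j - 1)*(j^2 - 9) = (j - 1)*(j + 3)*(j - 3)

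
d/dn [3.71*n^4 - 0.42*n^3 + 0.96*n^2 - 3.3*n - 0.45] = 14.84*n^3 - 1.26*n^2 + 1.92*n - 3.3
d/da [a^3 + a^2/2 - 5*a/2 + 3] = 3*a^2 + a - 5/2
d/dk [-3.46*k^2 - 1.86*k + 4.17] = -6.92*k - 1.86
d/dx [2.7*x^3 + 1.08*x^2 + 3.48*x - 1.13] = 8.1*x^2 + 2.16*x + 3.48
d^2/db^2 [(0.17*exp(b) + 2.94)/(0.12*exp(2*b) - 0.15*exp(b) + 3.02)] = (0.002448*exp(4*b) + 0.172404*exp(3*b) - 0.528408*exp(2*b) - 4.118664*exp(b) + 2.882288)*exp(b)/(0.001728*exp(6*b) - 0.00648*exp(5*b) + 0.138564*exp(4*b) - 0.329535*exp(3*b) + 3.487194*exp(2*b) - 4.10418*exp(b) + 27.543608)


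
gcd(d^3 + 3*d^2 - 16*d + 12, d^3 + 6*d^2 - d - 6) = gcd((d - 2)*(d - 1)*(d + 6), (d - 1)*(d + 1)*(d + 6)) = d^2 + 5*d - 6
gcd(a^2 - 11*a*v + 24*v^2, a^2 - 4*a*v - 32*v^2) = -a + 8*v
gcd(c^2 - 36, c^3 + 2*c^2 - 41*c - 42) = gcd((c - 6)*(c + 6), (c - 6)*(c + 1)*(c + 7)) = c - 6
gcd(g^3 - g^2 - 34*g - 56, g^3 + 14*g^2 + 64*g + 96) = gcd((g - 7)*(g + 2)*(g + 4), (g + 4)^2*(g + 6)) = g + 4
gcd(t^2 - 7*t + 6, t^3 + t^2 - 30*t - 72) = t - 6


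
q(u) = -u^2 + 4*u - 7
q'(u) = 4 - 2*u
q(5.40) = -14.56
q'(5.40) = -6.80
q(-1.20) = -13.24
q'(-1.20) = 6.40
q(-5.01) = -52.14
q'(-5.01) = 14.02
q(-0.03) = -7.12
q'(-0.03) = 4.06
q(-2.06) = -19.48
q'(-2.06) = 8.12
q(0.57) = -5.04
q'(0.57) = 2.86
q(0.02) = -6.92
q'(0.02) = 3.96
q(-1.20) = -13.24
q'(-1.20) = 6.40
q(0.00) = -7.00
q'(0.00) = 4.00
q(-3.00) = -28.00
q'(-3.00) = 10.00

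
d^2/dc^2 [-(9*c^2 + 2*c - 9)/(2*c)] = 9/c^3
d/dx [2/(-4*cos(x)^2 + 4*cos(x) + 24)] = (1 - 2*cos(x))*sin(x)/(2*(sin(x)^2 + cos(x) + 5)^2)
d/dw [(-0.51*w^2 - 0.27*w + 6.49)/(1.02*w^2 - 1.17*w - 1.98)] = (0.8721*w^2 - 11.22*w + 8.1279)/(1.0404*w^4 - 2.3868*w^3 - 2.6703*w^2 + 4.6332*w + 3.9204)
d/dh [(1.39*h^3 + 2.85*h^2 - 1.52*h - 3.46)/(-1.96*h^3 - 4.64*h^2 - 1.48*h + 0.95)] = (-0.863600000000002*h^4 - 10.0728*h^3 - 27.6541*h^2 - 26.6938*h - 6.5648)/(3.8416*h^6 + 18.1888*h^5 + 27.3312*h^4 + 10.0104*h^3 - 6.6256*h^2 - 2.812*h + 0.9025)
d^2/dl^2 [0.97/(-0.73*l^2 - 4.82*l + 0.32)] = (1.033826*l^2 + 6.826084*l - 0.97*(1.46*l + 4.82)*(2.92*l + 9.64) - 0.453184)/(0.73*l^2 + 4.82*l - 0.32)^3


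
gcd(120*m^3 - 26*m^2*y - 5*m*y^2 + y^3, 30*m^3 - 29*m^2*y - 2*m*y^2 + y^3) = -30*m^2 - m*y + y^2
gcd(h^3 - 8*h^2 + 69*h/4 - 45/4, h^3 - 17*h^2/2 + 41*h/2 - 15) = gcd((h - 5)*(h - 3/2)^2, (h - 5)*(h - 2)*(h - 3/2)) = h^2 - 13*h/2 + 15/2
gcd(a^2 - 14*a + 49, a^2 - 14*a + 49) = a^2 - 14*a + 49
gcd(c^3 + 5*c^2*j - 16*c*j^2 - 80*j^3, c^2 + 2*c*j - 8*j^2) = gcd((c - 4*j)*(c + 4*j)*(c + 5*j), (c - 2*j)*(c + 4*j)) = c + 4*j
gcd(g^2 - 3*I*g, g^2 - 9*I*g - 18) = g - 3*I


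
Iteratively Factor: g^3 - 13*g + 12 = (g - 1)*(g^2 + g - 12) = (g - 3)*(g - 1)*(g + 4)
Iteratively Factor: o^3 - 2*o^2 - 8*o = (o)*(o^2 - 2*o - 8) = o*(o + 2)*(o - 4)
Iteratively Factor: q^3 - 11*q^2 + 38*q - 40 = (q - 5)*(q^2 - 6*q + 8) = (q - 5)*(q - 4)*(q - 2)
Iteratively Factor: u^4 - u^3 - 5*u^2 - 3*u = (u + 1)*(u^3 - 2*u^2 - 3*u) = u*(u + 1)*(u^2 - 2*u - 3) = u*(u + 1)^2*(u - 3)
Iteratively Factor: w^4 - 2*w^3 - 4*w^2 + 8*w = (w + 2)*(w^3 - 4*w^2 + 4*w) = w*(w + 2)*(w^2 - 4*w + 4) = w*(w - 2)*(w + 2)*(w - 2)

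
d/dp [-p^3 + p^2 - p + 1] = -3*p^2 + 2*p - 1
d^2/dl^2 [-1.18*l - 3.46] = 0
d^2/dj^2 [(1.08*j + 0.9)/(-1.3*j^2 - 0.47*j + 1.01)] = (-(1.08*j + 0.9)*(2.6*j + 0.47)*(5.2*j + 0.94) + (8.424*j + 3.3552)*(1.3*j^2 + 0.47*j - 1.01))/(1.3*j^2 + 0.47*j - 1.01)^3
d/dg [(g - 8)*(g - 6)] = 2*g - 14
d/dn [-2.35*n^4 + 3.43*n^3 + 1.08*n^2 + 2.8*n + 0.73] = -9.4*n^3 + 10.29*n^2 + 2.16*n + 2.8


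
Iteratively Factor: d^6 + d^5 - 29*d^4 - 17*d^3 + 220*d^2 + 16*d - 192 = (d + 4)*(d^5 - 3*d^4 - 17*d^3 + 51*d^2 + 16*d - 48) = (d - 4)*(d + 4)*(d^4 + d^3 - 13*d^2 - d + 12) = (d - 4)*(d - 1)*(d + 4)*(d^3 + 2*d^2 - 11*d - 12) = (d - 4)*(d - 3)*(d - 1)*(d + 4)*(d^2 + 5*d + 4) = (d - 4)*(d - 3)*(d - 1)*(d + 4)^2*(d + 1)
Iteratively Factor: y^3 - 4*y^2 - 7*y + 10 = (y + 2)*(y^2 - 6*y + 5) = (y - 1)*(y + 2)*(y - 5)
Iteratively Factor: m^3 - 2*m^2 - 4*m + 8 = (m - 2)*(m^2 - 4) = (m - 2)^2*(m + 2)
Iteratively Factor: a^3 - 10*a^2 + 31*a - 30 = (a - 3)*(a^2 - 7*a + 10) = (a - 3)*(a - 2)*(a - 5)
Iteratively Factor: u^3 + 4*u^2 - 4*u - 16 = (u - 2)*(u^2 + 6*u + 8) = (u - 2)*(u + 2)*(u + 4)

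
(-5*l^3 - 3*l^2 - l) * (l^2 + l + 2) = -5*l^5 - 8*l^4 - 14*l^3 - 7*l^2 - 2*l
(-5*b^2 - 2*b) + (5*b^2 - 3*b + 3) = 3 - 5*b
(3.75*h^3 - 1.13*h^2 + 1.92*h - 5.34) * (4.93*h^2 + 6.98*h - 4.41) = 18.4875*h^5 + 20.6041*h^4 - 14.9593*h^3 - 7.9413*h^2 - 45.7404*h + 23.5494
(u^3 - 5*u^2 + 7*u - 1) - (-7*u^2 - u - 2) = u^3 + 2*u^2 + 8*u + 1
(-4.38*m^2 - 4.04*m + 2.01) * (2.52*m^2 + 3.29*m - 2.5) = -11.0376*m^4 - 24.591*m^3 + 2.7236*m^2 + 16.7129*m - 5.025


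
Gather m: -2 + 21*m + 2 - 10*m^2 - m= -10*m^2 + 20*m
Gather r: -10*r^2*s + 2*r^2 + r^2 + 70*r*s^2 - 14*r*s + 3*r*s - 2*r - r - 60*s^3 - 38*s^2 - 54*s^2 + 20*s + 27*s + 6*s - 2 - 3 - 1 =r^2*(3 - 10*s) + r*(70*s^2 - 11*s - 3) - 60*s^3 - 92*s^2 + 53*s - 6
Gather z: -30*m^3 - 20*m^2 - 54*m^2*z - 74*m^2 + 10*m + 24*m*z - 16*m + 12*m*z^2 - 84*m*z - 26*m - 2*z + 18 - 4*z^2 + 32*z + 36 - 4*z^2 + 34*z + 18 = -30*m^3 - 94*m^2 - 32*m + z^2*(12*m - 8) + z*(-54*m^2 - 60*m + 64) + 72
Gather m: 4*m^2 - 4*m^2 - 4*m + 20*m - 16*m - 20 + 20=0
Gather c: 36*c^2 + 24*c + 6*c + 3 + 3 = 36*c^2 + 30*c + 6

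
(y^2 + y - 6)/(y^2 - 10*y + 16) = (y + 3)/(y - 8)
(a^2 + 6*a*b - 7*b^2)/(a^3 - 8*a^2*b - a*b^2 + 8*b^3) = (a + 7*b)/(a^2 - 7*a*b - 8*b^2)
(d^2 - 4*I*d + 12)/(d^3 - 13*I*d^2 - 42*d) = (d + 2*I)/(d*(d - 7*I))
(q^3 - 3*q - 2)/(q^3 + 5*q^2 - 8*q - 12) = (q + 1)/(q + 6)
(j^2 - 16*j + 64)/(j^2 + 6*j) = (j^2 - 16*j + 64)/(j*(j + 6))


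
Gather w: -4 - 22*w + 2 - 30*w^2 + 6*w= -30*w^2 - 16*w - 2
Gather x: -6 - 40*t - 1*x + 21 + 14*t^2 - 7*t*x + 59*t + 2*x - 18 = 14*t^2 + 19*t + x*(1 - 7*t) - 3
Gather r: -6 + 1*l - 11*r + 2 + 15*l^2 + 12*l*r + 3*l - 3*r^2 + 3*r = 15*l^2 + 4*l - 3*r^2 + r*(12*l - 8) - 4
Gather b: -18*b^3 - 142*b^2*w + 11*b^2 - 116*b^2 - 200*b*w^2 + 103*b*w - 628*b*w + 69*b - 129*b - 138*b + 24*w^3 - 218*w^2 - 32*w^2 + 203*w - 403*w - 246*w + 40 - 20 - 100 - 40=-18*b^3 + b^2*(-142*w - 105) + b*(-200*w^2 - 525*w - 198) + 24*w^3 - 250*w^2 - 446*w - 120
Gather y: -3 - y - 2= -y - 5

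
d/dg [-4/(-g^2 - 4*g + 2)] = 8*(-g - 2)/(g^2 + 4*g - 2)^2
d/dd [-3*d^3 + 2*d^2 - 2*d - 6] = -9*d^2 + 4*d - 2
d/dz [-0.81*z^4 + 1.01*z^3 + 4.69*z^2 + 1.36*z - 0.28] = -3.24*z^3 + 3.03*z^2 + 9.38*z + 1.36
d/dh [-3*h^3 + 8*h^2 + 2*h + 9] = -9*h^2 + 16*h + 2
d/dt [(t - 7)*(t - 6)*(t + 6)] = 3*t^2 - 14*t - 36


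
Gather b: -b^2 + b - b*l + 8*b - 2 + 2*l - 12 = -b^2 + b*(9 - l) + 2*l - 14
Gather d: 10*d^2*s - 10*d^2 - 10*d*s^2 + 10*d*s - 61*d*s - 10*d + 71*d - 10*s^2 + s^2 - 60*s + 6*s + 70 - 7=d^2*(10*s - 10) + d*(-10*s^2 - 51*s + 61) - 9*s^2 - 54*s + 63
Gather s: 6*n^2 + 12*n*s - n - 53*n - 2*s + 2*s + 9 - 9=6*n^2 + 12*n*s - 54*n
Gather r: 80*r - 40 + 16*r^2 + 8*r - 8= 16*r^2 + 88*r - 48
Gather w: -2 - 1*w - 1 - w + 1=-2*w - 2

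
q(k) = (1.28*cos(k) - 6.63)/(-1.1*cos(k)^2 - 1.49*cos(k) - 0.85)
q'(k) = (-2.2*sin(k)*cos(k) - 1.49*sin(k))*(1.28*cos(k) - 6.63)/(-1.1*cos(k)^2 - 1.49*cos(k) - 0.85)^2 - 1.28*sin(k)/(-1.1*cos(k)^2 - 1.49*cos(k) - 0.85)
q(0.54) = 1.88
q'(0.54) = 1.34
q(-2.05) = 18.19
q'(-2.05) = -22.21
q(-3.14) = 17.20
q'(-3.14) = 0.04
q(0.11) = 1.57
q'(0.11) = 0.23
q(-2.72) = 19.19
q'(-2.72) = 8.71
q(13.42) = 2.51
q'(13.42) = 2.83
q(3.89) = 21.70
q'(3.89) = 2.67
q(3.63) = 19.80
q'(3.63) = 9.20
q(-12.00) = 1.92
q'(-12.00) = 1.43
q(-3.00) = 17.43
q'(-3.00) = 3.34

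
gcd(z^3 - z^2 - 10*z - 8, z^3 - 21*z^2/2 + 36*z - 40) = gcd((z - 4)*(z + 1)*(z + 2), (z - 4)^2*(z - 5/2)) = z - 4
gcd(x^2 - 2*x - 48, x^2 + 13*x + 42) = x + 6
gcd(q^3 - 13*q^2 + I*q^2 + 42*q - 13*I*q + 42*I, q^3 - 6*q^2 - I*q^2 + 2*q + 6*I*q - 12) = q^2 + q*(-6 + I) - 6*I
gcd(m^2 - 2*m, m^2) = m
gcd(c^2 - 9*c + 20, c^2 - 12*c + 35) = c - 5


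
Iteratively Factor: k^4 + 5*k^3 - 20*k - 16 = (k + 2)*(k^3 + 3*k^2 - 6*k - 8) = (k + 1)*(k + 2)*(k^2 + 2*k - 8) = (k + 1)*(k + 2)*(k + 4)*(k - 2)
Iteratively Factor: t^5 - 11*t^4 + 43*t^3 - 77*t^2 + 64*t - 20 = (t - 1)*(t^4 - 10*t^3 + 33*t^2 - 44*t + 20) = (t - 2)*(t - 1)*(t^3 - 8*t^2 + 17*t - 10) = (t - 2)^2*(t - 1)*(t^2 - 6*t + 5) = (t - 2)^2*(t - 1)^2*(t - 5)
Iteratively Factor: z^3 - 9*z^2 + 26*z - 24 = (z - 4)*(z^2 - 5*z + 6) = (z - 4)*(z - 2)*(z - 3)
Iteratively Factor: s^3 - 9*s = (s - 3)*(s^2 + 3*s) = (s - 3)*(s + 3)*(s)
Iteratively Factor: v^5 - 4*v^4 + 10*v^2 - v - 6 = (v + 1)*(v^4 - 5*v^3 + 5*v^2 + 5*v - 6) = (v - 3)*(v + 1)*(v^3 - 2*v^2 - v + 2) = (v - 3)*(v - 1)*(v + 1)*(v^2 - v - 2) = (v - 3)*(v - 1)*(v + 1)^2*(v - 2)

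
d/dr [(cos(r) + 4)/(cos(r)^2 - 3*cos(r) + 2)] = (cos(r)^2 + 8*cos(r) - 14)*sin(r)/(cos(r)^2 - 3*cos(r) + 2)^2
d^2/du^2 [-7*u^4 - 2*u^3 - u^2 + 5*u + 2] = -84*u^2 - 12*u - 2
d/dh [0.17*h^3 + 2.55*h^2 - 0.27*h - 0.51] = 0.51*h^2 + 5.1*h - 0.27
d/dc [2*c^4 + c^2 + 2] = 8*c^3 + 2*c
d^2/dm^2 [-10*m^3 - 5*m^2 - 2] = -60*m - 10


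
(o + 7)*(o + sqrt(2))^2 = o^3 + 2*sqrt(2)*o^2 + 7*o^2 + 2*o + 14*sqrt(2)*o + 14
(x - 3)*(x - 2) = x^2 - 5*x + 6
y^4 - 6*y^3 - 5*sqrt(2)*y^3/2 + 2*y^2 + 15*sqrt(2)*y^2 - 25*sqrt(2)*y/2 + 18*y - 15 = (y - 5)*(y - 1)*(y - 3*sqrt(2))*(y + sqrt(2)/2)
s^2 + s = s*(s + 1)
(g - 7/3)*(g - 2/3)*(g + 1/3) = g^3 - 8*g^2/3 + 5*g/9 + 14/27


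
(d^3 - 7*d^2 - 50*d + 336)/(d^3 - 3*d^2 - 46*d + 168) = (d - 8)/(d - 4)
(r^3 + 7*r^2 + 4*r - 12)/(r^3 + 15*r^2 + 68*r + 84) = (r - 1)/(r + 7)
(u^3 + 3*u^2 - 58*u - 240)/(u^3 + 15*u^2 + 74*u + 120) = (u - 8)/(u + 4)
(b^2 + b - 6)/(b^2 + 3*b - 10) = (b + 3)/(b + 5)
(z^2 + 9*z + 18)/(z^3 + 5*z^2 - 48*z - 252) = (z + 3)/(z^2 - z - 42)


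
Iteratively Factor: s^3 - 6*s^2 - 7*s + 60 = (s - 5)*(s^2 - s - 12) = (s - 5)*(s + 3)*(s - 4)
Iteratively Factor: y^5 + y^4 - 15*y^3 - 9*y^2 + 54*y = (y - 3)*(y^4 + 4*y^3 - 3*y^2 - 18*y) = (y - 3)*(y - 2)*(y^3 + 6*y^2 + 9*y) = y*(y - 3)*(y - 2)*(y^2 + 6*y + 9) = y*(y - 3)*(y - 2)*(y + 3)*(y + 3)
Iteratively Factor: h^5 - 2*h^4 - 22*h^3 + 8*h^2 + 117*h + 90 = (h + 2)*(h^4 - 4*h^3 - 14*h^2 + 36*h + 45) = (h - 5)*(h + 2)*(h^3 + h^2 - 9*h - 9) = (h - 5)*(h + 1)*(h + 2)*(h^2 - 9) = (h - 5)*(h - 3)*(h + 1)*(h + 2)*(h + 3)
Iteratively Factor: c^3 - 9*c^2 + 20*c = (c - 4)*(c^2 - 5*c) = c*(c - 4)*(c - 5)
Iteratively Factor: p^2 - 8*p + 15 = (p - 5)*(p - 3)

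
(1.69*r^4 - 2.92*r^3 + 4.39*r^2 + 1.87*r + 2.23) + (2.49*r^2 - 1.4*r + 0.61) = 1.69*r^4 - 2.92*r^3 + 6.88*r^2 + 0.47*r + 2.84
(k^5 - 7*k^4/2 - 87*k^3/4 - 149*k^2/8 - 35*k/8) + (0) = k^5 - 7*k^4/2 - 87*k^3/4 - 149*k^2/8 - 35*k/8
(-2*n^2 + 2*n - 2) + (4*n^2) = 2*n^2 + 2*n - 2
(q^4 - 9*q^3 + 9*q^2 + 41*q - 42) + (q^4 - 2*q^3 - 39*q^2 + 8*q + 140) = 2*q^4 - 11*q^3 - 30*q^2 + 49*q + 98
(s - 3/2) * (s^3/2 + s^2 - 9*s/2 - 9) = s^4/2 + s^3/4 - 6*s^2 - 9*s/4 + 27/2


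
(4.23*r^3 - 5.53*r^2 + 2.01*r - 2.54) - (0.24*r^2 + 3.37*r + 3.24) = 4.23*r^3 - 5.77*r^2 - 1.36*r - 5.78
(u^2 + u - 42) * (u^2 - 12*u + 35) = u^4 - 11*u^3 - 19*u^2 + 539*u - 1470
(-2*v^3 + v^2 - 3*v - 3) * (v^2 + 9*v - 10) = -2*v^5 - 17*v^4 + 26*v^3 - 40*v^2 + 3*v + 30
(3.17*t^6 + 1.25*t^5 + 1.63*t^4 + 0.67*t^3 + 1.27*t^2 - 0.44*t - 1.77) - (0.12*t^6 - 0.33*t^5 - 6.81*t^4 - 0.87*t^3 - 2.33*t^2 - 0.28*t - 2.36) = 3.05*t^6 + 1.58*t^5 + 8.44*t^4 + 1.54*t^3 + 3.6*t^2 - 0.16*t + 0.59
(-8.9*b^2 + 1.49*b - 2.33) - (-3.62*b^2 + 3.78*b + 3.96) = -5.28*b^2 - 2.29*b - 6.29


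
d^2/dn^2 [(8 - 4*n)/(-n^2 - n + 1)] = 8*((1 - 3*n)*(n^2 + n - 1) + (n - 2)*(2*n + 1)^2)/(n^2 + n - 1)^3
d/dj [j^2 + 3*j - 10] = 2*j + 3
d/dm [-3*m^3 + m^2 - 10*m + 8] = -9*m^2 + 2*m - 10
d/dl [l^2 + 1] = 2*l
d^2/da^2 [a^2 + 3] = 2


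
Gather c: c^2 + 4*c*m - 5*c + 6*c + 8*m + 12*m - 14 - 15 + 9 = c^2 + c*(4*m + 1) + 20*m - 20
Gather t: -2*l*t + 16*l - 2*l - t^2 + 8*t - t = 14*l - t^2 + t*(7 - 2*l)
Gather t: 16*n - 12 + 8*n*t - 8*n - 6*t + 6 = 8*n + t*(8*n - 6) - 6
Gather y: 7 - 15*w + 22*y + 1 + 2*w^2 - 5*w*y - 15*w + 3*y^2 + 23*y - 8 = 2*w^2 - 30*w + 3*y^2 + y*(45 - 5*w)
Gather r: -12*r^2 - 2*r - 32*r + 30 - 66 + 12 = -12*r^2 - 34*r - 24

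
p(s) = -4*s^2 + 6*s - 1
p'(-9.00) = 78.00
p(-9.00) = -379.00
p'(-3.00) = 30.00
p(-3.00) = -55.00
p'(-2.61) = 26.88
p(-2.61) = -43.91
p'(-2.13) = 23.04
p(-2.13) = -31.93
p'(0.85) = -0.80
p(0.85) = 1.21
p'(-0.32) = 8.56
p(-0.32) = -3.33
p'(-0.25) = 8.00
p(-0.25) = -2.75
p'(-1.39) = 17.12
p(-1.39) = -17.07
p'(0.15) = 4.80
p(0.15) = -0.19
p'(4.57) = -30.56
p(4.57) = -57.12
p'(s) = 6 - 8*s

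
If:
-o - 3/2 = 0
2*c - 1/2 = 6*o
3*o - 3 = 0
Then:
No Solution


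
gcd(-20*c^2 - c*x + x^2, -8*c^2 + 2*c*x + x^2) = 4*c + x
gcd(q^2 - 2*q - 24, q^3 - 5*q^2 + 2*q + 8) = 1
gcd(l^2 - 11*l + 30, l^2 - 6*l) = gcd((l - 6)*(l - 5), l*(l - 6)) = l - 6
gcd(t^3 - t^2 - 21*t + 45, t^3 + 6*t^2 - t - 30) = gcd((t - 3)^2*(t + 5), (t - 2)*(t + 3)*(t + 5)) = t + 5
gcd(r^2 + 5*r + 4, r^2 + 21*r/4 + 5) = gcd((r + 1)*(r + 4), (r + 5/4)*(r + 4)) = r + 4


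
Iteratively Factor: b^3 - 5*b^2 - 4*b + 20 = (b - 5)*(b^2 - 4) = (b - 5)*(b - 2)*(b + 2)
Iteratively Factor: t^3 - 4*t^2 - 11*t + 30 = (t - 5)*(t^2 + t - 6) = (t - 5)*(t + 3)*(t - 2)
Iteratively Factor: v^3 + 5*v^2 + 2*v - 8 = (v + 2)*(v^2 + 3*v - 4) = (v - 1)*(v + 2)*(v + 4)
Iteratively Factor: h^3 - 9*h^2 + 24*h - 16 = (h - 4)*(h^2 - 5*h + 4) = (h - 4)^2*(h - 1)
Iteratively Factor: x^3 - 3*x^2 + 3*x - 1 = (x - 1)*(x^2 - 2*x + 1) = (x - 1)^2*(x - 1)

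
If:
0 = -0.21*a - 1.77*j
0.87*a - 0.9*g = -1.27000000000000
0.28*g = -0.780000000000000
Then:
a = -4.34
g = -2.79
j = 0.52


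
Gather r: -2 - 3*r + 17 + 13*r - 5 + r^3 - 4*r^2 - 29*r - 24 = r^3 - 4*r^2 - 19*r - 14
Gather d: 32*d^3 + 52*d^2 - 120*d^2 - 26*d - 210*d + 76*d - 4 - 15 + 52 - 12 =32*d^3 - 68*d^2 - 160*d + 21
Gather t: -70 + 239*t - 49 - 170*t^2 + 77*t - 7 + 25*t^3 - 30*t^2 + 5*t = 25*t^3 - 200*t^2 + 321*t - 126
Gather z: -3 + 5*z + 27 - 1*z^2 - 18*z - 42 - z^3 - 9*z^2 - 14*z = -z^3 - 10*z^2 - 27*z - 18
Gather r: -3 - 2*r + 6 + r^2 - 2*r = r^2 - 4*r + 3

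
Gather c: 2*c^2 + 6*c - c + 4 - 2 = 2*c^2 + 5*c + 2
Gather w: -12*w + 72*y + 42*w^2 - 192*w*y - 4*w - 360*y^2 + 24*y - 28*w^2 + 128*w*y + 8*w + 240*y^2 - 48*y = 14*w^2 + w*(-64*y - 8) - 120*y^2 + 48*y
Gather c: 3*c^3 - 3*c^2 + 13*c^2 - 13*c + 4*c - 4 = 3*c^3 + 10*c^2 - 9*c - 4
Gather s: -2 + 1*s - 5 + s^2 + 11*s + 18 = s^2 + 12*s + 11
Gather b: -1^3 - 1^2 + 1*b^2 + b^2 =2*b^2 - 2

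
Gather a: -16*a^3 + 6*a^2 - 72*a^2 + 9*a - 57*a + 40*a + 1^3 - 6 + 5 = -16*a^3 - 66*a^2 - 8*a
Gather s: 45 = 45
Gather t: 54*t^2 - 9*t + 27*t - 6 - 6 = 54*t^2 + 18*t - 12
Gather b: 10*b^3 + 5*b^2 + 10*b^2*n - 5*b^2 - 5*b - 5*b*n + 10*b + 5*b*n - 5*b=10*b^3 + 10*b^2*n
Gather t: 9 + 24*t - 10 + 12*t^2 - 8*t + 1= 12*t^2 + 16*t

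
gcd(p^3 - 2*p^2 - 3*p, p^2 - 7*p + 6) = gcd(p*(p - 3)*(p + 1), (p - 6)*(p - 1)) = 1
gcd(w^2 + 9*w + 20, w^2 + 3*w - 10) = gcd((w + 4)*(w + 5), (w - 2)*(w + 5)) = w + 5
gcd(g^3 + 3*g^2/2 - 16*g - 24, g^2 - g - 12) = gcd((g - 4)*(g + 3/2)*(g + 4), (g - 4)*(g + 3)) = g - 4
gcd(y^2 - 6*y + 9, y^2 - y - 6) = y - 3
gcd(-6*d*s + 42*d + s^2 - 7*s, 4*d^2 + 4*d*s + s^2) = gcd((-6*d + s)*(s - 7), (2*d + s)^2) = 1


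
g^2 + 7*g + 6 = (g + 1)*(g + 6)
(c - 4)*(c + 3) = c^2 - c - 12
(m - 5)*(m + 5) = m^2 - 25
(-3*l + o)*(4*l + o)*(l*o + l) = -12*l^3*o - 12*l^3 + l^2*o^2 + l^2*o + l*o^3 + l*o^2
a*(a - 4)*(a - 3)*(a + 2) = a^4 - 5*a^3 - 2*a^2 + 24*a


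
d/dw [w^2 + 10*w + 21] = 2*w + 10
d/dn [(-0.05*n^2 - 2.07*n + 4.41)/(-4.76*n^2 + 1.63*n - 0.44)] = (-9.9347*n^2 + 42.0272*n - 6.2775)/(22.6576*n^4 - 15.5176*n^3 + 6.8457*n^2 - 1.4344*n + 0.1936)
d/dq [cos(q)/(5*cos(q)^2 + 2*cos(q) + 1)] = (sin(q) + 5*sin(3*q))/(4*cos(q) + 5*cos(2*q) + 7)^2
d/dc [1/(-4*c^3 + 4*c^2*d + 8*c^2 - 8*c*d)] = (3*c^2/4 - c*d/2 - c + d/2)/(c^2*(c^2 - c*d - 2*c + 2*d)^2)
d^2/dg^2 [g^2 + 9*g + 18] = 2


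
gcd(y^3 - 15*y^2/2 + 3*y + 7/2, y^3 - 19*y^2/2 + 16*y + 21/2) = y^2 - 13*y/2 - 7/2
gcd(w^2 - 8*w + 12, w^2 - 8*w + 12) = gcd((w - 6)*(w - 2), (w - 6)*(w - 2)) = w^2 - 8*w + 12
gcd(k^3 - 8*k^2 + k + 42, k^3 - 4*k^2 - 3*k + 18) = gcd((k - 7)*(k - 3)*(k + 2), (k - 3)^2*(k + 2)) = k^2 - k - 6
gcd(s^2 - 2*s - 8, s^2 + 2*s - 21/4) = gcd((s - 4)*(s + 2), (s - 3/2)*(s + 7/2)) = 1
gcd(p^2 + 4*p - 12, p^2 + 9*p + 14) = 1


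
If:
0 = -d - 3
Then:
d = -3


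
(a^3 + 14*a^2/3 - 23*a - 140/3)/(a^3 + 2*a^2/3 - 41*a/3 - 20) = (a + 7)/(a + 3)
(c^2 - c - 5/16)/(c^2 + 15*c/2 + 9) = (16*c^2 - 16*c - 5)/(8*(2*c^2 + 15*c + 18))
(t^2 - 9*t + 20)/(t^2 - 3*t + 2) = (t^2 - 9*t + 20)/(t^2 - 3*t + 2)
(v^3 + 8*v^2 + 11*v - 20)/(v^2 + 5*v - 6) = (v^2 + 9*v + 20)/(v + 6)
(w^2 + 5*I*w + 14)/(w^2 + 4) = (w + 7*I)/(w + 2*I)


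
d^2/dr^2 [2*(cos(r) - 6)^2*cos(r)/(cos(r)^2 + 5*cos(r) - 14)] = 2*(1922*(1 - cos(r)^2)^2 - cos(r)^7 - 15*cos(r)^6 - 168*cos(r)^5 - 7038*cos(r)^3 + 9304*cos(r)^2 - 2856*cos(r) - 1586)/((cos(r) - 2)^3*(cos(r) + 7)^3)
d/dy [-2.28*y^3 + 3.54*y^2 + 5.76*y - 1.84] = -6.84*y^2 + 7.08*y + 5.76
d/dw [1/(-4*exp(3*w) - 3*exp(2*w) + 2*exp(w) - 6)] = (12*exp(2*w) + 6*exp(w) - 2)*exp(w)/(4*exp(3*w) + 3*exp(2*w) - 2*exp(w) + 6)^2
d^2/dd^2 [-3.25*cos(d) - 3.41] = 3.25*cos(d)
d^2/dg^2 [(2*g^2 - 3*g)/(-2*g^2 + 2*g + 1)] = 4*(2*g^3 - 6*g^2 + 9*g - 4)/(8*g^6 - 24*g^5 + 12*g^4 + 16*g^3 - 6*g^2 - 6*g - 1)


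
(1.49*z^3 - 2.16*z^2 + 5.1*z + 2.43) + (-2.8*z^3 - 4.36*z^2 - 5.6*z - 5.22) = -1.31*z^3 - 6.52*z^2 - 0.5*z - 2.79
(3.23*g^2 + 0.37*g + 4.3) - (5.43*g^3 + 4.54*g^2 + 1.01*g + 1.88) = -5.43*g^3 - 1.31*g^2 - 0.64*g + 2.42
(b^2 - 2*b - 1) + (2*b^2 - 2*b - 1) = 3*b^2 - 4*b - 2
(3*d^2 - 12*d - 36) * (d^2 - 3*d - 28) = 3*d^4 - 21*d^3 - 84*d^2 + 444*d + 1008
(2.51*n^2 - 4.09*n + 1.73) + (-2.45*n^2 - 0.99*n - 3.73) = 0.0599999999999996*n^2 - 5.08*n - 2.0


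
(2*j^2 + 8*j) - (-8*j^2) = 10*j^2 + 8*j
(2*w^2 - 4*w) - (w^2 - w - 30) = w^2 - 3*w + 30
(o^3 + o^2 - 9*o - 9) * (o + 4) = o^4 + 5*o^3 - 5*o^2 - 45*o - 36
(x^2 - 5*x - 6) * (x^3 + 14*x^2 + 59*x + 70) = x^5 + 9*x^4 - 17*x^3 - 309*x^2 - 704*x - 420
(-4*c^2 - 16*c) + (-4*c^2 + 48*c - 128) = -8*c^2 + 32*c - 128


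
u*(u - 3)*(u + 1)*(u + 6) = u^4 + 4*u^3 - 15*u^2 - 18*u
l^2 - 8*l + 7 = (l - 7)*(l - 1)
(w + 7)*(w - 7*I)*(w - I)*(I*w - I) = I*w^4 + 8*w^3 + 6*I*w^3 + 48*w^2 - 14*I*w^2 - 56*w - 42*I*w + 49*I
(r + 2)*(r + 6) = r^2 + 8*r + 12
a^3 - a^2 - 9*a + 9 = (a - 3)*(a - 1)*(a + 3)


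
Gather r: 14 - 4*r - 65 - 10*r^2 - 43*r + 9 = -10*r^2 - 47*r - 42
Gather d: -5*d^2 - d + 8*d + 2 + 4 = -5*d^2 + 7*d + 6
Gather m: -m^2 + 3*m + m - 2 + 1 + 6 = -m^2 + 4*m + 5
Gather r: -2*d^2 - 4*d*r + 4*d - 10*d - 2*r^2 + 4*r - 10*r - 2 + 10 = -2*d^2 - 6*d - 2*r^2 + r*(-4*d - 6) + 8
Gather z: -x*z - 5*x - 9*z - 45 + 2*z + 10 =-5*x + z*(-x - 7) - 35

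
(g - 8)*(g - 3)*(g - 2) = g^3 - 13*g^2 + 46*g - 48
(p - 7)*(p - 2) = p^2 - 9*p + 14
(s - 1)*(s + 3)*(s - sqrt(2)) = s^3 - sqrt(2)*s^2 + 2*s^2 - 3*s - 2*sqrt(2)*s + 3*sqrt(2)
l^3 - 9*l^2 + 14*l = l*(l - 7)*(l - 2)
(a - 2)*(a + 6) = a^2 + 4*a - 12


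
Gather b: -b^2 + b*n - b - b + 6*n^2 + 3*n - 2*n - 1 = -b^2 + b*(n - 2) + 6*n^2 + n - 1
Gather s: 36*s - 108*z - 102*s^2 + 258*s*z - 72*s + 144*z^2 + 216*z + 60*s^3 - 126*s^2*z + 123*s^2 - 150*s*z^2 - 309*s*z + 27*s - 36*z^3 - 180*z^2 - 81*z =60*s^3 + s^2*(21 - 126*z) + s*(-150*z^2 - 51*z - 9) - 36*z^3 - 36*z^2 + 27*z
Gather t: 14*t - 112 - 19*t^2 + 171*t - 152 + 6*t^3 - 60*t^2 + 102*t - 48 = 6*t^3 - 79*t^2 + 287*t - 312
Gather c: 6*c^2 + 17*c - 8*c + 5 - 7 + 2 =6*c^2 + 9*c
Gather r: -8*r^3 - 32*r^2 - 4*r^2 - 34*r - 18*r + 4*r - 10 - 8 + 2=-8*r^3 - 36*r^2 - 48*r - 16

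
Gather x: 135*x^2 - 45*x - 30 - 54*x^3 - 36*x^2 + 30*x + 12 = -54*x^3 + 99*x^2 - 15*x - 18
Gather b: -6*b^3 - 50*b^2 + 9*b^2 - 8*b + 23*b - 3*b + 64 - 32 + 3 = -6*b^3 - 41*b^2 + 12*b + 35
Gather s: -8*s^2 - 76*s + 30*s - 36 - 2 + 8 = -8*s^2 - 46*s - 30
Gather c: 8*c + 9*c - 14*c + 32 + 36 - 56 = 3*c + 12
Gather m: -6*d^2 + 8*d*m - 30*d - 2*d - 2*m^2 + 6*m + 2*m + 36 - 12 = -6*d^2 - 32*d - 2*m^2 + m*(8*d + 8) + 24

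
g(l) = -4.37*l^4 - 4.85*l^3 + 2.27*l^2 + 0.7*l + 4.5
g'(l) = -17.48*l^3 - 14.55*l^2 + 4.54*l + 0.7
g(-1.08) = 6.56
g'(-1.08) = 0.85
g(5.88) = -6122.74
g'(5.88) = -4029.30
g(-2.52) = -81.47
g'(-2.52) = 176.59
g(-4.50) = -1302.70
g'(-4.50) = 1278.50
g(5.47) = -4629.82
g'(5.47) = -3270.72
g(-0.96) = 6.50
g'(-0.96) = -1.60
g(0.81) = 2.10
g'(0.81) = -14.46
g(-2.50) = -77.98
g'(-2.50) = 171.54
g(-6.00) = -4533.90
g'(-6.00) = 3225.34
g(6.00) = -6620.70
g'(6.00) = -4271.54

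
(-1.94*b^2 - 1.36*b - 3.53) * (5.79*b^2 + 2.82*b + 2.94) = -11.2326*b^4 - 13.3452*b^3 - 29.9775*b^2 - 13.953*b - 10.3782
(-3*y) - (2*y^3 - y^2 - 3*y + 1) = -2*y^3 + y^2 - 1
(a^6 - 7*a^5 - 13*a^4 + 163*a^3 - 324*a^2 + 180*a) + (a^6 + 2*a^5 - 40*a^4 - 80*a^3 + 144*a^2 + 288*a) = 2*a^6 - 5*a^5 - 53*a^4 + 83*a^3 - 180*a^2 + 468*a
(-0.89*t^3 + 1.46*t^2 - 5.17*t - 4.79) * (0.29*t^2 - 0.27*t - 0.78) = -0.2581*t^5 + 0.6637*t^4 - 1.1993*t^3 - 1.132*t^2 + 5.3259*t + 3.7362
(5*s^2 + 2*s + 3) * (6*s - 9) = 30*s^3 - 33*s^2 - 27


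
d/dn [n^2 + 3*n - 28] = 2*n + 3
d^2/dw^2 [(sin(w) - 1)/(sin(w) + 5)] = 6*(sin(w)^2 - 5*sin(w) - 2)/(sin(w) + 5)^3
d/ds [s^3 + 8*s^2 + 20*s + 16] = 3*s^2 + 16*s + 20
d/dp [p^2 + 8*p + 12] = 2*p + 8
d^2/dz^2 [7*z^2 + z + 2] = 14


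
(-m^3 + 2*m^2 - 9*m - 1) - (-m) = -m^3 + 2*m^2 - 8*m - 1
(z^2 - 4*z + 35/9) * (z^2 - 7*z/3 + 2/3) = z^4 - 19*z^3/3 + 125*z^2/9 - 317*z/27 + 70/27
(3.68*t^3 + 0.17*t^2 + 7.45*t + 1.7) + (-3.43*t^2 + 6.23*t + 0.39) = 3.68*t^3 - 3.26*t^2 + 13.68*t + 2.09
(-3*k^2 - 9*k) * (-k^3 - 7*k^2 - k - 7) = 3*k^5 + 30*k^4 + 66*k^3 + 30*k^2 + 63*k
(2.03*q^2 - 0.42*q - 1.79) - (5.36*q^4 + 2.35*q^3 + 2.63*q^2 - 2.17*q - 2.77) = -5.36*q^4 - 2.35*q^3 - 0.6*q^2 + 1.75*q + 0.98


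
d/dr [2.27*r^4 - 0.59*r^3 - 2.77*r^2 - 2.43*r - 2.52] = 9.08*r^3 - 1.77*r^2 - 5.54*r - 2.43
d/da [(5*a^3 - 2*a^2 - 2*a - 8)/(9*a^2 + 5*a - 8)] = (45*a^4 + 50*a^3 - 112*a^2 + 176*a + 56)/(81*a^4 + 90*a^3 - 119*a^2 - 80*a + 64)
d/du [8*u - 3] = 8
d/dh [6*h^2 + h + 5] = 12*h + 1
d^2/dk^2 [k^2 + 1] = 2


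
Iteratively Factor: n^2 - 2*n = (n)*(n - 2)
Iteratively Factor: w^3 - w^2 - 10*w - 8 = (w - 4)*(w^2 + 3*w + 2) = (w - 4)*(w + 1)*(w + 2)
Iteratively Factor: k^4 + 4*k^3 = (k)*(k^3 + 4*k^2) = k^2*(k^2 + 4*k) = k^2*(k + 4)*(k)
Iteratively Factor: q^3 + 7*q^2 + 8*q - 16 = (q - 1)*(q^2 + 8*q + 16) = (q - 1)*(q + 4)*(q + 4)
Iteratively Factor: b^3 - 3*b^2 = (b)*(b^2 - 3*b) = b^2*(b - 3)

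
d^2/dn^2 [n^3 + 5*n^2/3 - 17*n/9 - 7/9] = 6*n + 10/3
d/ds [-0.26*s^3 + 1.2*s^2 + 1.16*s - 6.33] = -0.78*s^2 + 2.4*s + 1.16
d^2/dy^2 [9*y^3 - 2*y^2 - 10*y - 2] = 54*y - 4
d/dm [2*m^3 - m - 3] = 6*m^2 - 1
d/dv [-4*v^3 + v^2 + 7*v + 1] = -12*v^2 + 2*v + 7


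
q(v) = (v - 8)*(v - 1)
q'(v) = 2*v - 9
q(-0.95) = 17.45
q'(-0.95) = -10.90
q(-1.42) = 22.80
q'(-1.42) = -11.84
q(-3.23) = 47.50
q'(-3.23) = -15.46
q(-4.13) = 62.23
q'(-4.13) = -17.26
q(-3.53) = 52.23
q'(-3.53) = -16.06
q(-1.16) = 19.79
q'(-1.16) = -11.32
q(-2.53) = 37.17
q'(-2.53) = -14.06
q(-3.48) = 51.43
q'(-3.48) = -15.96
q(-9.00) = 170.00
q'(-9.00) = -27.00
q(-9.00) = 170.00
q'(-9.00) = -27.00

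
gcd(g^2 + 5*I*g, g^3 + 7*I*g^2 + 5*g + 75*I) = g + 5*I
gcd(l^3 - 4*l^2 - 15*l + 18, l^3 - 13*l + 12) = l - 1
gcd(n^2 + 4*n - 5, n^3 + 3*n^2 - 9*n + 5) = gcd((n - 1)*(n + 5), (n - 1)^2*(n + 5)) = n^2 + 4*n - 5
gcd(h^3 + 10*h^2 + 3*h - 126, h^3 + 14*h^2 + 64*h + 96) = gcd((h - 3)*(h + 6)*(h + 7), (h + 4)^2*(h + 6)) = h + 6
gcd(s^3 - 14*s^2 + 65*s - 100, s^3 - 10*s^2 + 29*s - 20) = s^2 - 9*s + 20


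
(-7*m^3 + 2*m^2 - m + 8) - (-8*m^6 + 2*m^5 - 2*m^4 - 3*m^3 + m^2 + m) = 8*m^6 - 2*m^5 + 2*m^4 - 4*m^3 + m^2 - 2*m + 8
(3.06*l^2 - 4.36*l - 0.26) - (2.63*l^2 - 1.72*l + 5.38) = 0.43*l^2 - 2.64*l - 5.64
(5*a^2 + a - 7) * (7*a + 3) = 35*a^3 + 22*a^2 - 46*a - 21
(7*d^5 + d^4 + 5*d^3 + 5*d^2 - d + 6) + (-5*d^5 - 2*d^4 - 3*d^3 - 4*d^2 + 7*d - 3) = 2*d^5 - d^4 + 2*d^3 + d^2 + 6*d + 3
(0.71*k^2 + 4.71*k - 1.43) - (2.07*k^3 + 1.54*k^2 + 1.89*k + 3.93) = -2.07*k^3 - 0.83*k^2 + 2.82*k - 5.36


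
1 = 1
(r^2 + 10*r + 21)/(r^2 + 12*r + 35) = (r + 3)/(r + 5)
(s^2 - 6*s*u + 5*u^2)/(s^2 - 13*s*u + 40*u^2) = (s - u)/(s - 8*u)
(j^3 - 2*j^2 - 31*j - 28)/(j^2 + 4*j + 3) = (j^2 - 3*j - 28)/(j + 3)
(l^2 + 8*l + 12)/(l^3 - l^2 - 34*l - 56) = (l + 6)/(l^2 - 3*l - 28)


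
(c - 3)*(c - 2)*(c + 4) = c^3 - c^2 - 14*c + 24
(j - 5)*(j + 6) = j^2 + j - 30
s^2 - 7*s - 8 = (s - 8)*(s + 1)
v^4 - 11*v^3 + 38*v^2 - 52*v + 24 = (v - 6)*(v - 2)^2*(v - 1)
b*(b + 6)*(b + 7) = b^3 + 13*b^2 + 42*b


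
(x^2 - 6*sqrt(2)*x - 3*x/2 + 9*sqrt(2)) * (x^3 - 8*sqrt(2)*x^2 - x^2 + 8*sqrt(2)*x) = x^5 - 14*sqrt(2)*x^4 - 5*x^4/2 + 35*sqrt(2)*x^3 + 195*x^3/2 - 240*x^2 - 21*sqrt(2)*x^2 + 144*x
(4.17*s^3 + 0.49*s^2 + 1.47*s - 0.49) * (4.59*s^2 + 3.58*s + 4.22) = 19.1403*s^5 + 17.1777*s^4 + 26.0989*s^3 + 5.0813*s^2 + 4.4492*s - 2.0678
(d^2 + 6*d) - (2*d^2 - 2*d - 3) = -d^2 + 8*d + 3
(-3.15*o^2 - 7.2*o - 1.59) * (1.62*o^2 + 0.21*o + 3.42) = -5.103*o^4 - 12.3255*o^3 - 14.8608*o^2 - 24.9579*o - 5.4378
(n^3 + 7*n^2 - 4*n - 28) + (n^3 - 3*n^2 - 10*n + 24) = 2*n^3 + 4*n^2 - 14*n - 4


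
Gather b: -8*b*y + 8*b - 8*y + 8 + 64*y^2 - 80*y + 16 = b*(8 - 8*y) + 64*y^2 - 88*y + 24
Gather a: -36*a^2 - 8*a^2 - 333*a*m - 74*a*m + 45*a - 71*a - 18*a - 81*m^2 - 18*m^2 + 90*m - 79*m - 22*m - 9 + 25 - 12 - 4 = -44*a^2 + a*(-407*m - 44) - 99*m^2 - 11*m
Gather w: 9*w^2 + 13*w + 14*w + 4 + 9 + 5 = 9*w^2 + 27*w + 18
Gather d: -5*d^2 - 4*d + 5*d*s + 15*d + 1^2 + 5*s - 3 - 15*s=-5*d^2 + d*(5*s + 11) - 10*s - 2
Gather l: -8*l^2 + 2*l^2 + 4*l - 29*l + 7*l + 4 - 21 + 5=-6*l^2 - 18*l - 12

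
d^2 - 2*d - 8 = (d - 4)*(d + 2)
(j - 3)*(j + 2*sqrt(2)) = j^2 - 3*j + 2*sqrt(2)*j - 6*sqrt(2)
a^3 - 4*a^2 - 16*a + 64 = (a - 4)^2*(a + 4)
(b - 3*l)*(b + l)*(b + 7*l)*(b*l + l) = b^4*l + 5*b^3*l^2 + b^3*l - 17*b^2*l^3 + 5*b^2*l^2 - 21*b*l^4 - 17*b*l^3 - 21*l^4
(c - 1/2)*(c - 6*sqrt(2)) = c^2 - 6*sqrt(2)*c - c/2 + 3*sqrt(2)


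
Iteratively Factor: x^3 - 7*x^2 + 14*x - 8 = (x - 4)*(x^2 - 3*x + 2) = (x - 4)*(x - 2)*(x - 1)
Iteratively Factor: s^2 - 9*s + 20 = (s - 4)*(s - 5)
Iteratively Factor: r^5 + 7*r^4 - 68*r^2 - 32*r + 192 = (r - 2)*(r^4 + 9*r^3 + 18*r^2 - 32*r - 96) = (r - 2)^2*(r^3 + 11*r^2 + 40*r + 48) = (r - 2)^2*(r + 3)*(r^2 + 8*r + 16) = (r - 2)^2*(r + 3)*(r + 4)*(r + 4)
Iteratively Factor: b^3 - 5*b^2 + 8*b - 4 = (b - 2)*(b^2 - 3*b + 2) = (b - 2)^2*(b - 1)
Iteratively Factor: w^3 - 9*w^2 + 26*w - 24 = (w - 2)*(w^2 - 7*w + 12) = (w - 3)*(w - 2)*(w - 4)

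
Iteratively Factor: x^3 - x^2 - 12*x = (x - 4)*(x^2 + 3*x) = (x - 4)*(x + 3)*(x)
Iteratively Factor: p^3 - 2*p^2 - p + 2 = (p - 2)*(p^2 - 1) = (p - 2)*(p - 1)*(p + 1)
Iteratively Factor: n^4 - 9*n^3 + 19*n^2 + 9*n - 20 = (n - 1)*(n^3 - 8*n^2 + 11*n + 20) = (n - 5)*(n - 1)*(n^2 - 3*n - 4) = (n - 5)*(n - 1)*(n + 1)*(n - 4)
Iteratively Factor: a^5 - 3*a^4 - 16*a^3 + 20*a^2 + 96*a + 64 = (a - 4)*(a^4 + a^3 - 12*a^2 - 28*a - 16) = (a - 4)^2*(a^3 + 5*a^2 + 8*a + 4) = (a - 4)^2*(a + 1)*(a^2 + 4*a + 4) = (a - 4)^2*(a + 1)*(a + 2)*(a + 2)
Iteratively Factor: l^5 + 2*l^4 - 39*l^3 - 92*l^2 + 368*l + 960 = (l + 4)*(l^4 - 2*l^3 - 31*l^2 + 32*l + 240) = (l - 4)*(l + 4)*(l^3 + 2*l^2 - 23*l - 60) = (l - 5)*(l - 4)*(l + 4)*(l^2 + 7*l + 12) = (l - 5)*(l - 4)*(l + 4)^2*(l + 3)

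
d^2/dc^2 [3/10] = 0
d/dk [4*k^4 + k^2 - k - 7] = 16*k^3 + 2*k - 1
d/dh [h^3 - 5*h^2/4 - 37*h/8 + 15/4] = 3*h^2 - 5*h/2 - 37/8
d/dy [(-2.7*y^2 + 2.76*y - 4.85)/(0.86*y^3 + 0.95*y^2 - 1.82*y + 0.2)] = (2.322*y^4 - 4.7472*y^3 + 14.805*y^2 + 8.135*y - 8.275)/(0.7396*y^6 + 1.634*y^5 - 2.2279*y^4 - 3.114*y^3 + 3.6924*y^2 - 0.728*y + 0.04)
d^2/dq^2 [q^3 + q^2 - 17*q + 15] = 6*q + 2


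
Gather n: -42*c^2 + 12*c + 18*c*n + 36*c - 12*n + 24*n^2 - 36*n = -42*c^2 + 48*c + 24*n^2 + n*(18*c - 48)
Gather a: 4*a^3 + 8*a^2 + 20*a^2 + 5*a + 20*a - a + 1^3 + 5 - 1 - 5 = 4*a^3 + 28*a^2 + 24*a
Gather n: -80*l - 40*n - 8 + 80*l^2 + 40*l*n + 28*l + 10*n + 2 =80*l^2 - 52*l + n*(40*l - 30) - 6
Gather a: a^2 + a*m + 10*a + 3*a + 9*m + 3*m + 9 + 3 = a^2 + a*(m + 13) + 12*m + 12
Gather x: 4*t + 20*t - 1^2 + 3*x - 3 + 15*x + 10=24*t + 18*x + 6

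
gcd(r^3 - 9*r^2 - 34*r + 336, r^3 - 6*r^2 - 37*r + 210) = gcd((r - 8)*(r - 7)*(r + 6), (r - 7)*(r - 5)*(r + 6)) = r^2 - r - 42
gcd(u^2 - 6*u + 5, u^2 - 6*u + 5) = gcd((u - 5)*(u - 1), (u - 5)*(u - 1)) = u^2 - 6*u + 5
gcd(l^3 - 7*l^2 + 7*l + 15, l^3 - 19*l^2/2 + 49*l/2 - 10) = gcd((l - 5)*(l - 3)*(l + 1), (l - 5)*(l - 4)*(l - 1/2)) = l - 5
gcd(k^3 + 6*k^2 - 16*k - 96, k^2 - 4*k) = k - 4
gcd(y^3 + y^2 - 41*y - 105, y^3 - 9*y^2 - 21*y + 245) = y^2 - 2*y - 35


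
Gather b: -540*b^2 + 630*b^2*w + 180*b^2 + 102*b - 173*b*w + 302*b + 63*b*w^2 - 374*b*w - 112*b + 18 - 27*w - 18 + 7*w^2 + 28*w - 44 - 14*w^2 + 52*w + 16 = b^2*(630*w - 360) + b*(63*w^2 - 547*w + 292) - 7*w^2 + 53*w - 28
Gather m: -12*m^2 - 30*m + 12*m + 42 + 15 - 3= -12*m^2 - 18*m + 54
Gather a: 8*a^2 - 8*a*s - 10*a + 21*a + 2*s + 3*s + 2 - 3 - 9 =8*a^2 + a*(11 - 8*s) + 5*s - 10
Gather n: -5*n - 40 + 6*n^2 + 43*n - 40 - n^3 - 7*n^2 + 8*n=-n^3 - n^2 + 46*n - 80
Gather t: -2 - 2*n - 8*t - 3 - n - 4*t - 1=-3*n - 12*t - 6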